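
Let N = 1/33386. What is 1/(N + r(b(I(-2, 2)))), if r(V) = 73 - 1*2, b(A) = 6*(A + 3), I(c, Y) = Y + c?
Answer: 33386/2370407 ≈ 0.014085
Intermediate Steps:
N = 1/33386 ≈ 2.9953e-5
b(A) = 18 + 6*A (b(A) = 6*(3 + A) = 18 + 6*A)
r(V) = 71 (r(V) = 73 - 2 = 71)
1/(N + r(b(I(-2, 2)))) = 1/(1/33386 + 71) = 1/(2370407/33386) = 33386/2370407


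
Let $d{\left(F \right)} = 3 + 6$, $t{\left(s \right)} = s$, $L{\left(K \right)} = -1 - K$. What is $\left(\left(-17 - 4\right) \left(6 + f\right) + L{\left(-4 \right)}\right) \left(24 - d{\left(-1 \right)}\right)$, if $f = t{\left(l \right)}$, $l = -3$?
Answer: $-900$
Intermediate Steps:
$d{\left(F \right)} = 9$
$f = -3$
$\left(\left(-17 - 4\right) \left(6 + f\right) + L{\left(-4 \right)}\right) \left(24 - d{\left(-1 \right)}\right) = \left(\left(-17 - 4\right) \left(6 - 3\right) - -3\right) \left(24 - 9\right) = \left(\left(-21\right) 3 + \left(-1 + 4\right)\right) \left(24 - 9\right) = \left(-63 + 3\right) 15 = \left(-60\right) 15 = -900$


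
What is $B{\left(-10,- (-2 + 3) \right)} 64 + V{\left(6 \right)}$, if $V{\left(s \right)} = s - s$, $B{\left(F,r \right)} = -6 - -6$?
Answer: $0$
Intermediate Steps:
$B{\left(F,r \right)} = 0$ ($B{\left(F,r \right)} = -6 + 6 = 0$)
$V{\left(s \right)} = 0$
$B{\left(-10,- (-2 + 3) \right)} 64 + V{\left(6 \right)} = 0 \cdot 64 + 0 = 0 + 0 = 0$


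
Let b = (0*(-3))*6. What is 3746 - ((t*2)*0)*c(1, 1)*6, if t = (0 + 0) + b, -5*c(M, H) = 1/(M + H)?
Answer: 3746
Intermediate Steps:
c(M, H) = -1/(5*(H + M)) (c(M, H) = -1/(5*(M + H)) = -1/(5*(H + M)))
b = 0 (b = 0*6 = 0)
t = 0 (t = (0 + 0) + 0 = 0 + 0 = 0)
3746 - ((t*2)*0)*c(1, 1)*6 = 3746 - ((0*2)*0)*(-1/(5*1 + 5*1))*6 = 3746 - (0*0)*(-1/(5 + 5))*6 = 3746 - 0*(-1/10)*6 = 3746 - 0*(-1*⅒)*6 = 3746 - 0*(-⅒)*6 = 3746 - 0*6 = 3746 - 1*0 = 3746 + 0 = 3746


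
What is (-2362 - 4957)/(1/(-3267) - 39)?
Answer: 23911173/127414 ≈ 187.67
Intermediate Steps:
(-2362 - 4957)/(1/(-3267) - 39) = -7319/(-1/3267 - 39) = -7319/(-127414/3267) = -7319*(-3267/127414) = 23911173/127414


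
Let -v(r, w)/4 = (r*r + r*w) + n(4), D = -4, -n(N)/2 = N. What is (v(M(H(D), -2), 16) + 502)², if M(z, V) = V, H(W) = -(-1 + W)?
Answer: 417316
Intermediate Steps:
n(N) = -2*N
H(W) = 1 - W
v(r, w) = 32 - 4*r² - 4*r*w (v(r, w) = -4*((r*r + r*w) - 2*4) = -4*((r² + r*w) - 8) = -4*(-8 + r² + r*w) = 32 - 4*r² - 4*r*w)
(v(M(H(D), -2), 16) + 502)² = ((32 - 4*(-2)² - 4*(-2)*16) + 502)² = ((32 - 4*4 + 128) + 502)² = ((32 - 16 + 128) + 502)² = (144 + 502)² = 646² = 417316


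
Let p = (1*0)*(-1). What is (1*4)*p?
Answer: 0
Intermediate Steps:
p = 0 (p = 0*(-1) = 0)
(1*4)*p = (1*4)*0 = 4*0 = 0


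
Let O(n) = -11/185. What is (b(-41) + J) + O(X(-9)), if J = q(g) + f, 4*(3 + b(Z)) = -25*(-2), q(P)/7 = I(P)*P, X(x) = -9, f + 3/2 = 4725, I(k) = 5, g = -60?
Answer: 487094/185 ≈ 2632.9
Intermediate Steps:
f = 9447/2 (f = -3/2 + 4725 = 9447/2 ≈ 4723.5)
q(P) = 35*P (q(P) = 7*(5*P) = 35*P)
b(Z) = 19/2 (b(Z) = -3 + (-25*(-2))/4 = -3 + (1/4)*50 = -3 + 25/2 = 19/2)
O(n) = -11/185 (O(n) = -11*1/185 = -11/185)
J = 5247/2 (J = 35*(-60) + 9447/2 = -2100 + 9447/2 = 5247/2 ≈ 2623.5)
(b(-41) + J) + O(X(-9)) = (19/2 + 5247/2) - 11/185 = 2633 - 11/185 = 487094/185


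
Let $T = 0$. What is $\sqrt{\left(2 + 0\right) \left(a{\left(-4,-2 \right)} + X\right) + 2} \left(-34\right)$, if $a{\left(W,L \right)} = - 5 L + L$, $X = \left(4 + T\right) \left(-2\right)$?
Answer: $- 34 \sqrt{2} \approx -48.083$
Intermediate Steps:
$X = -8$ ($X = \left(4 + 0\right) \left(-2\right) = 4 \left(-2\right) = -8$)
$a{\left(W,L \right)} = - 4 L$
$\sqrt{\left(2 + 0\right) \left(a{\left(-4,-2 \right)} + X\right) + 2} \left(-34\right) = \sqrt{\left(2 + 0\right) \left(\left(-4\right) \left(-2\right) - 8\right) + 2} \left(-34\right) = \sqrt{2 \left(8 - 8\right) + 2} \left(-34\right) = \sqrt{2 \cdot 0 + 2} \left(-34\right) = \sqrt{0 + 2} \left(-34\right) = \sqrt{2} \left(-34\right) = - 34 \sqrt{2}$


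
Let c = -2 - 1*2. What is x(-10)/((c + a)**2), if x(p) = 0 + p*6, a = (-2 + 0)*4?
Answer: -5/12 ≈ -0.41667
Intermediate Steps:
a = -8 (a = -2*4 = -8)
c = -4 (c = -2 - 2 = -4)
x(p) = 6*p (x(p) = 0 + 6*p = 6*p)
x(-10)/((c + a)**2) = (6*(-10))/((-4 - 8)**2) = -60/((-12)**2) = -60/144 = -60*1/144 = -5/12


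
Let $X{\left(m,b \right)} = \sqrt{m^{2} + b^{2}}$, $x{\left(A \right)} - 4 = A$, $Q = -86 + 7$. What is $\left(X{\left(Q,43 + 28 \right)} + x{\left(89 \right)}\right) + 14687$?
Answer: $14780 + \sqrt{11282} \approx 14886.0$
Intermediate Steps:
$Q = -79$
$x{\left(A \right)} = 4 + A$
$X{\left(m,b \right)} = \sqrt{b^{2} + m^{2}}$
$\left(X{\left(Q,43 + 28 \right)} + x{\left(89 \right)}\right) + 14687 = \left(\sqrt{\left(43 + 28\right)^{2} + \left(-79\right)^{2}} + \left(4 + 89\right)\right) + 14687 = \left(\sqrt{71^{2} + 6241} + 93\right) + 14687 = \left(\sqrt{5041 + 6241} + 93\right) + 14687 = \left(\sqrt{11282} + 93\right) + 14687 = \left(93 + \sqrt{11282}\right) + 14687 = 14780 + \sqrt{11282}$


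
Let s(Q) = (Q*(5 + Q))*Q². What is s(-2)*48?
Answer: -1152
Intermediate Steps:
s(Q) = Q³*(5 + Q)
s(-2)*48 = ((-2)³*(5 - 2))*48 = -8*3*48 = -24*48 = -1152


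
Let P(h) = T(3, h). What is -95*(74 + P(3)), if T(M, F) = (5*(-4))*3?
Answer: -1330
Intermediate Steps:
T(M, F) = -60 (T(M, F) = -20*3 = -60)
P(h) = -60
-95*(74 + P(3)) = -95*(74 - 60) = -95*14 = -1330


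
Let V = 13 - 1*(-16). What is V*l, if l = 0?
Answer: 0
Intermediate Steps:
V = 29 (V = 13 + 16 = 29)
V*l = 29*0 = 0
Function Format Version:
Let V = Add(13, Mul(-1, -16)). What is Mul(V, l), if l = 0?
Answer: 0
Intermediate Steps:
V = 29 (V = Add(13, 16) = 29)
Mul(V, l) = Mul(29, 0) = 0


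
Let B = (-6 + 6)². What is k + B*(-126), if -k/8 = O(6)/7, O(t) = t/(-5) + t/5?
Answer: 0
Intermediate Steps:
O(t) = 0 (O(t) = t*(-⅕) + t*(⅕) = -t/5 + t/5 = 0)
k = 0 (k = -8*0/7 = -8*0 = 0)
B = 0 (B = 0² = 0)
k + B*(-126) = 0 + 0*(-126) = 0 + 0 = 0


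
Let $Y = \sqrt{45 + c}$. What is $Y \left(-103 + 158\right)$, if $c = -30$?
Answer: $55 \sqrt{15} \approx 213.01$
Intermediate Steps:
$Y = \sqrt{15}$ ($Y = \sqrt{45 - 30} = \sqrt{15} \approx 3.873$)
$Y \left(-103 + 158\right) = \sqrt{15} \left(-103 + 158\right) = \sqrt{15} \cdot 55 = 55 \sqrt{15}$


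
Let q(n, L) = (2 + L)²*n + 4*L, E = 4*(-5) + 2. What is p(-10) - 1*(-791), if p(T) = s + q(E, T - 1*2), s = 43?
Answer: -1014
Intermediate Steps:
E = -18 (E = -20 + 2 = -18)
q(n, L) = 4*L + n*(2 + L)² (q(n, L) = n*(2 + L)² + 4*L = 4*L + n*(2 + L)²)
p(T) = 35 - 18*T² + 4*T (p(T) = 43 + (4*(T - 1*2) - 18*(2 + (T - 1*2))²) = 43 + (4*(T - 2) - 18*(2 + (T - 2))²) = 43 + (4*(-2 + T) - 18*(2 + (-2 + T))²) = 43 + ((-8 + 4*T) - 18*T²) = 43 + (-8 - 18*T² + 4*T) = 35 - 18*T² + 4*T)
p(-10) - 1*(-791) = (35 - 18*(-10)² + 4*(-10)) - 1*(-791) = (35 - 18*100 - 40) + 791 = (35 - 1800 - 40) + 791 = -1805 + 791 = -1014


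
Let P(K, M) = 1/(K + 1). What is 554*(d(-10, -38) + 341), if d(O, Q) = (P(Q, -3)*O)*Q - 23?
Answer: 6307844/37 ≈ 1.7048e+5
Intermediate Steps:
P(K, M) = 1/(1 + K)
d(O, Q) = -23 + O*Q/(1 + Q) (d(O, Q) = (O/(1 + Q))*Q - 23 = O*Q/(1 + Q) - 23 = -23 + O*Q/(1 + Q))
554*(d(-10, -38) + 341) = 554*((-23 - 23*(-38) - 10*(-38))/(1 - 38) + 341) = 554*((-23 + 874 + 380)/(-37) + 341) = 554*(-1/37*1231 + 341) = 554*(-1231/37 + 341) = 554*(11386/37) = 6307844/37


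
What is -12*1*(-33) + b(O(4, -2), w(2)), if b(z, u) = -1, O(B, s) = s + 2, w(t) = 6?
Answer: 395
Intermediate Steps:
O(B, s) = 2 + s
-12*1*(-33) + b(O(4, -2), w(2)) = -12*1*(-33) - 1 = -12*(-33) - 1 = 396 - 1 = 395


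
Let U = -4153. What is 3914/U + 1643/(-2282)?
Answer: -15755127/9477146 ≈ -1.6624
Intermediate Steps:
3914/U + 1643/(-2282) = 3914/(-4153) + 1643/(-2282) = 3914*(-1/4153) + 1643*(-1/2282) = -3914/4153 - 1643/2282 = -15755127/9477146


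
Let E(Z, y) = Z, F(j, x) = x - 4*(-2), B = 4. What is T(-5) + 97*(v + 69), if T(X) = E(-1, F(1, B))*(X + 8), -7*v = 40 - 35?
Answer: 46345/7 ≈ 6620.7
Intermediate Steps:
F(j, x) = 8 + x (F(j, x) = x + 8 = 8 + x)
v = -5/7 (v = -(40 - 35)/7 = -1/7*5 = -5/7 ≈ -0.71429)
T(X) = -8 - X (T(X) = -(X + 8) = -(8 + X) = -8 - X)
T(-5) + 97*(v + 69) = (-8 - 1*(-5)) + 97*(-5/7 + 69) = (-8 + 5) + 97*(478/7) = -3 + 46366/7 = 46345/7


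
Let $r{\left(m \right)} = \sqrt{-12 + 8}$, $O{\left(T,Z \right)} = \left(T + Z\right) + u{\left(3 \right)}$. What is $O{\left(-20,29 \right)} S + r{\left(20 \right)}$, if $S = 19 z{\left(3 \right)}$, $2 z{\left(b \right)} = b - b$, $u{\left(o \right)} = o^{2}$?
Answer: $2 i \approx 2.0 i$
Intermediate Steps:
$O{\left(T,Z \right)} = 9 + T + Z$ ($O{\left(T,Z \right)} = \left(T + Z\right) + 3^{2} = \left(T + Z\right) + 9 = 9 + T + Z$)
$z{\left(b \right)} = 0$ ($z{\left(b \right)} = \frac{b - b}{2} = \frac{1}{2} \cdot 0 = 0$)
$r{\left(m \right)} = 2 i$ ($r{\left(m \right)} = \sqrt{-4} = 2 i$)
$S = 0$ ($S = 19 \cdot 0 = 0$)
$O{\left(-20,29 \right)} S + r{\left(20 \right)} = \left(9 - 20 + 29\right) 0 + 2 i = 18 \cdot 0 + 2 i = 0 + 2 i = 2 i$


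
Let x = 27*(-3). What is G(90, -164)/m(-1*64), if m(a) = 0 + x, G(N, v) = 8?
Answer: -8/81 ≈ -0.098765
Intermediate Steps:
x = -81
m(a) = -81 (m(a) = 0 - 81 = -81)
G(90, -164)/m(-1*64) = 8/(-81) = 8*(-1/81) = -8/81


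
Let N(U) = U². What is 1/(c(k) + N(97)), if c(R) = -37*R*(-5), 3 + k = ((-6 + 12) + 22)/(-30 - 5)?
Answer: 1/8706 ≈ 0.00011486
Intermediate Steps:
k = -19/5 (k = -3 + ((-6 + 12) + 22)/(-30 - 5) = -3 + (6 + 22)/(-35) = -3 + 28*(-1/35) = -3 - ⅘ = -19/5 ≈ -3.8000)
c(R) = 185*R
1/(c(k) + N(97)) = 1/(185*(-19/5) + 97²) = 1/(-703 + 9409) = 1/8706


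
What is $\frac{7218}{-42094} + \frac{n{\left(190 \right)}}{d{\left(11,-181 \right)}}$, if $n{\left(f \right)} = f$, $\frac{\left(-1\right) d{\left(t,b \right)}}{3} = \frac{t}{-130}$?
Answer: $\frac{519741803}{694551} \approx 748.31$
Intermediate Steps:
$d{\left(t,b \right)} = \frac{3 t}{130}$ ($d{\left(t,b \right)} = - 3 \frac{t}{-130} = - 3 t \left(- \frac{1}{130}\right) = - 3 \left(- \frac{t}{130}\right) = \frac{3 t}{130}$)
$\frac{7218}{-42094} + \frac{n{\left(190 \right)}}{d{\left(11,-181 \right)}} = \frac{7218}{-42094} + \frac{190}{\frac{3}{130} \cdot 11} = 7218 \left(- \frac{1}{42094}\right) + \frac{190}{\frac{33}{130}} = - \frac{3609}{21047} + 190 \cdot \frac{130}{33} = - \frac{3609}{21047} + \frac{24700}{33} = \frac{519741803}{694551}$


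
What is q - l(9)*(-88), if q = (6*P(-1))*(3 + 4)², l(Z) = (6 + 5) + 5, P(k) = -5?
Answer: -62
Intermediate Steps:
l(Z) = 16 (l(Z) = 11 + 5 = 16)
q = -1470 (q = (6*(-5))*(3 + 4)² = -30*7² = -30*49 = -1470)
q - l(9)*(-88) = -1470 - 1*16*(-88) = -1470 - 16*(-88) = -1470 + 1408 = -62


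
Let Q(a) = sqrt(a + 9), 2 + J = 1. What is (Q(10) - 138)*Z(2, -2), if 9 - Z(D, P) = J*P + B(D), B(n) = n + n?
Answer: -414 + 3*sqrt(19) ≈ -400.92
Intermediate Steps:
B(n) = 2*n
J = -1 (J = -2 + 1 = -1)
Z(D, P) = 9 + P - 2*D (Z(D, P) = 9 - (-P + 2*D) = 9 + (P - 2*D) = 9 + P - 2*D)
Q(a) = sqrt(9 + a)
(Q(10) - 138)*Z(2, -2) = (sqrt(9 + 10) - 138)*(9 - 2 - 2*2) = (sqrt(19) - 138)*(9 - 2 - 4) = (-138 + sqrt(19))*3 = -414 + 3*sqrt(19)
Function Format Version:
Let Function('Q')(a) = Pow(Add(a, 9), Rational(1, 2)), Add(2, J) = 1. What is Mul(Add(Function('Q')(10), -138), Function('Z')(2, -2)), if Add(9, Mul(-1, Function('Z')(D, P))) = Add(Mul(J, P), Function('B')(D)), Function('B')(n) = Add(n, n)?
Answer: Add(-414, Mul(3, Pow(19, Rational(1, 2)))) ≈ -400.92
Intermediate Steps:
Function('B')(n) = Mul(2, n)
J = -1 (J = Add(-2, 1) = -1)
Function('Z')(D, P) = Add(9, P, Mul(-2, D)) (Function('Z')(D, P) = Add(9, Mul(-1, Add(Mul(-1, P), Mul(2, D)))) = Add(9, Add(P, Mul(-2, D))) = Add(9, P, Mul(-2, D)))
Function('Q')(a) = Pow(Add(9, a), Rational(1, 2))
Mul(Add(Function('Q')(10), -138), Function('Z')(2, -2)) = Mul(Add(Pow(Add(9, 10), Rational(1, 2)), -138), Add(9, -2, Mul(-2, 2))) = Mul(Add(Pow(19, Rational(1, 2)), -138), Add(9, -2, -4)) = Mul(Add(-138, Pow(19, Rational(1, 2))), 3) = Add(-414, Mul(3, Pow(19, Rational(1, 2))))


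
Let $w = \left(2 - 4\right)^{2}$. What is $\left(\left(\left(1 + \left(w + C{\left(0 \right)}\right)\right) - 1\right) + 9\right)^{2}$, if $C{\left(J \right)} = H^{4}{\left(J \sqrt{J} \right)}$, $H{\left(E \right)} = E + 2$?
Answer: $841$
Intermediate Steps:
$H{\left(E \right)} = 2 + E$
$w = 4$ ($w = \left(-2\right)^{2} = 4$)
$C{\left(J \right)} = \left(2 + J^{\frac{3}{2}}\right)^{4}$ ($C{\left(J \right)} = \left(2 + J \sqrt{J}\right)^{4} = \left(2 + J^{\frac{3}{2}}\right)^{4}$)
$\left(\left(\left(1 + \left(w + C{\left(0 \right)}\right)\right) - 1\right) + 9\right)^{2} = \left(\left(\left(1 + \left(4 + \left(2 + 0^{\frac{3}{2}}\right)^{4}\right)\right) - 1\right) + 9\right)^{2} = \left(\left(\left(1 + \left(4 + \left(2 + 0\right)^{4}\right)\right) - 1\right) + 9\right)^{2} = \left(\left(\left(1 + \left(4 + 2^{4}\right)\right) - 1\right) + 9\right)^{2} = \left(\left(\left(1 + \left(4 + 16\right)\right) - 1\right) + 9\right)^{2} = \left(\left(\left(1 + 20\right) - 1\right) + 9\right)^{2} = \left(\left(21 - 1\right) + 9\right)^{2} = \left(20 + 9\right)^{2} = 29^{2} = 841$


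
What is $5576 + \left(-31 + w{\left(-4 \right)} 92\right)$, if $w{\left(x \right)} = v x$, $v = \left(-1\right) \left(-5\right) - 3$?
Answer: $4809$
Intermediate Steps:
$v = 2$ ($v = 5 - 3 = 2$)
$w{\left(x \right)} = 2 x$
$5576 + \left(-31 + w{\left(-4 \right)} 92\right) = 5576 + \left(-31 + 2 \left(-4\right) 92\right) = 5576 - 767 = 4809$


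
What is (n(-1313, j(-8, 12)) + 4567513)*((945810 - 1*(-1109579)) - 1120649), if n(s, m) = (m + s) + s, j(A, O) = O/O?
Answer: 4266983409120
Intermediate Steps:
j(A, O) = 1
n(s, m) = m + 2*s
(n(-1313, j(-8, 12)) + 4567513)*((945810 - 1*(-1109579)) - 1120649) = ((1 + 2*(-1313)) + 4567513)*((945810 - 1*(-1109579)) - 1120649) = ((1 - 2626) + 4567513)*((945810 + 1109579) - 1120649) = (-2625 + 4567513)*(2055389 - 1120649) = 4564888*934740 = 4266983409120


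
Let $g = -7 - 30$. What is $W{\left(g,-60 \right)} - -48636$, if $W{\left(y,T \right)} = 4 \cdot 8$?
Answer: $48668$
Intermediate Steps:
$g = -37$ ($g = -7 - 30 = -37$)
$W{\left(y,T \right)} = 32$
$W{\left(g,-60 \right)} - -48636 = 32 - -48636 = 32 + 48636 = 48668$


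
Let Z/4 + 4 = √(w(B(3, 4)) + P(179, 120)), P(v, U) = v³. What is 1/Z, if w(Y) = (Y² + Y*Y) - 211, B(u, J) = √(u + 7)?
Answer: 1/5735132 + √1433787/11470264 ≈ 0.00010457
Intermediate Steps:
B(u, J) = √(7 + u)
w(Y) = -211 + 2*Y² (w(Y) = (Y² + Y²) - 211 = 2*Y² - 211 = -211 + 2*Y²)
Z = -16 + 8*√1433787 (Z = -16 + 4*√((-211 + 2*(√(7 + 3))²) + 179³) = -16 + 4*√((-211 + 2*(√10)²) + 5735339) = -16 + 4*√((-211 + 2*10) + 5735339) = -16 + 4*√((-211 + 20) + 5735339) = -16 + 4*√(-191 + 5735339) = -16 + 4*√5735148 = -16 + 4*(2*√1433787) = -16 + 8*√1433787 ≈ 9563.3)
1/Z = 1/(-16 + 8*√1433787)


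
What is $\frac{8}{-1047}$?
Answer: $- \frac{8}{1047} \approx -0.0076409$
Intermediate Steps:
$\frac{8}{-1047} = 8 \left(- \frac{1}{1047}\right) = - \frac{8}{1047}$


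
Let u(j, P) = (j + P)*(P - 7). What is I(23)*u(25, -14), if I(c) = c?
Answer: -5313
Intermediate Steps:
u(j, P) = (-7 + P)*(P + j) (u(j, P) = (P + j)*(-7 + P) = (-7 + P)*(P + j))
I(23)*u(25, -14) = 23*((-14)² - 7*(-14) - 7*25 - 14*25) = 23*(196 + 98 - 175 - 350) = 23*(-231) = -5313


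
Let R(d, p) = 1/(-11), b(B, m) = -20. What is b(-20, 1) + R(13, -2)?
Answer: -221/11 ≈ -20.091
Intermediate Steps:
R(d, p) = -1/11
b(-20, 1) + R(13, -2) = -20 - 1/11 = -221/11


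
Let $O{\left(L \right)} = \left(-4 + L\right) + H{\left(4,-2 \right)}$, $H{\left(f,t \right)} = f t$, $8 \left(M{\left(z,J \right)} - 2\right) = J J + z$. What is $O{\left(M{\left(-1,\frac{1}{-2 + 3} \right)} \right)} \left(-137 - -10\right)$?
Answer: $1270$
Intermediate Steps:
$M{\left(z,J \right)} = 2 + \frac{z}{8} + \frac{J^{2}}{8}$ ($M{\left(z,J \right)} = 2 + \frac{J J + z}{8} = 2 + \frac{J^{2} + z}{8} = 2 + \frac{z + J^{2}}{8} = 2 + \left(\frac{z}{8} + \frac{J^{2}}{8}\right) = 2 + \frac{z}{8} + \frac{J^{2}}{8}$)
$O{\left(L \right)} = -12 + L$ ($O{\left(L \right)} = \left(-4 + L\right) + 4 \left(-2\right) = \left(-4 + L\right) - 8 = -12 + L$)
$O{\left(M{\left(-1,\frac{1}{-2 + 3} \right)} \right)} \left(-137 - -10\right) = \left(-12 + \left(2 + \frac{1}{8} \left(-1\right) + \frac{\left(\frac{1}{-2 + 3}\right)^{2}}{8}\right)\right) \left(-137 - -10\right) = \left(-12 + \left(2 - \frac{1}{8} + \frac{\left(1^{-1}\right)^{2}}{8}\right)\right) \left(-137 + \left(-33 + 43\right)\right) = \left(-12 + \left(2 - \frac{1}{8} + \frac{1^{2}}{8}\right)\right) \left(-137 + 10\right) = \left(-12 + \left(2 - \frac{1}{8} + \frac{1}{8} \cdot 1\right)\right) \left(-127\right) = \left(-12 + \left(2 - \frac{1}{8} + \frac{1}{8}\right)\right) \left(-127\right) = \left(-12 + 2\right) \left(-127\right) = \left(-10\right) \left(-127\right) = 1270$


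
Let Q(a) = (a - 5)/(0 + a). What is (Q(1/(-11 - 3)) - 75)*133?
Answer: -532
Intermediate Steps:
Q(a) = (-5 + a)/a
(Q(1/(-11 - 3)) - 75)*133 = ((-5 + 1/(-11 - 3))/(1/(-11 - 3)) - 75)*133 = ((-5 + 1/(-14))/(1/(-14)) - 75)*133 = ((-5 - 1/14)/(-1/14) - 75)*133 = (-14*(-71/14) - 75)*133 = (71 - 75)*133 = -4*133 = -532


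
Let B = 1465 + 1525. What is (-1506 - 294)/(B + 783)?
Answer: -1800/3773 ≈ -0.47707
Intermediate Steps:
B = 2990
(-1506 - 294)/(B + 783) = (-1506 - 294)/(2990 + 783) = -1800/3773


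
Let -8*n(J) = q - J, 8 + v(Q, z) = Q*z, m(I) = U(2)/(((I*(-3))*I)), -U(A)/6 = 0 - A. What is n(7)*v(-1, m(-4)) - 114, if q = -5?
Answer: -1005/8 ≈ -125.63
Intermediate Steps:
U(A) = 6*A (U(A) = -6*(0 - A) = -(-6)*A = 6*A)
m(I) = -4/I**2 (m(I) = (6*2)/(((I*(-3))*I)) = 12/(((-3*I)*I)) = 12/((-3*I**2)) = 12*(-1/(3*I**2)) = -4/I**2)
v(Q, z) = -8 + Q*z
n(J) = 5/8 + J/8 (n(J) = -(-5 - J)/8 = 5/8 + J/8)
n(7)*v(-1, m(-4)) - 114 = (5/8 + (1/8)*7)*(-8 - (-4)/(-4)**2) - 114 = (5/8 + 7/8)*(-8 - (-4)/16) - 114 = 3*(-8 - 1*(-1/4))/2 - 114 = 3*(-8 + 1/4)/2 - 114 = (3/2)*(-31/4) - 114 = -93/8 - 114 = -1005/8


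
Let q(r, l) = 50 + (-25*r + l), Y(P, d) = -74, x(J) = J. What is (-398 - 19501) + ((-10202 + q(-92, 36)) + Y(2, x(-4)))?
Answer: -27789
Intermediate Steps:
q(r, l) = 50 + l - 25*r (q(r, l) = 50 + (l - 25*r) = 50 + l - 25*r)
(-398 - 19501) + ((-10202 + q(-92, 36)) + Y(2, x(-4))) = (-398 - 19501) + ((-10202 + (50 + 36 - 25*(-92))) - 74) = -19899 + ((-10202 + (50 + 36 + 2300)) - 74) = -19899 + ((-10202 + 2386) - 74) = -19899 + (-7816 - 74) = -19899 - 7890 = -27789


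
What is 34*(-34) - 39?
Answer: -1195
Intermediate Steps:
34*(-34) - 39 = -1156 - 39 = -1195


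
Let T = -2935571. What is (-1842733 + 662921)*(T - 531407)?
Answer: 4090382248136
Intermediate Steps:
(-1842733 + 662921)*(T - 531407) = (-1842733 + 662921)*(-2935571 - 531407) = -1179812*(-3466978) = 4090382248136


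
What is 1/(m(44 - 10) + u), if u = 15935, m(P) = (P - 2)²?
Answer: 1/16959 ≈ 5.8966e-5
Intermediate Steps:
m(P) = (-2 + P)²
1/(m(44 - 10) + u) = 1/((-2 + (44 - 10))² + 15935) = 1/((-2 + 34)² + 15935) = 1/(32² + 15935) = 1/(1024 + 15935) = 1/16959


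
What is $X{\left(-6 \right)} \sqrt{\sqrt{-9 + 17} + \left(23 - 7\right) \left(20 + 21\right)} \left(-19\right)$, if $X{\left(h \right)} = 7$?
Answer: $- 133 \sqrt{656 + 2 \sqrt{2}} \approx -3413.8$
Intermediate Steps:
$X{\left(-6 \right)} \sqrt{\sqrt{-9 + 17} + \left(23 - 7\right) \left(20 + 21\right)} \left(-19\right) = 7 \sqrt{\sqrt{-9 + 17} + \left(23 - 7\right) \left(20 + 21\right)} \left(-19\right) = 7 \sqrt{\sqrt{8} + 16 \cdot 41} \left(-19\right) = 7 \sqrt{2 \sqrt{2} + 656} \left(-19\right) = 7 \sqrt{656 + 2 \sqrt{2}} \left(-19\right) = - 133 \sqrt{656 + 2 \sqrt{2}}$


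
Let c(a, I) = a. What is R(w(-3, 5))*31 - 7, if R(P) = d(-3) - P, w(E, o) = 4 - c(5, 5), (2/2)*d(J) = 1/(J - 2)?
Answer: 89/5 ≈ 17.800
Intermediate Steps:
d(J) = 1/(-2 + J) (d(J) = 1/(J - 2) = 1/(-2 + J))
w(E, o) = -1 (w(E, o) = 4 - 1*5 = 4 - 5 = -1)
R(P) = -⅕ - P (R(P) = 1/(-2 - 3) - P = 1/(-5) - P = -⅕ - P)
R(w(-3, 5))*31 - 7 = (-⅕ - 1*(-1))*31 - 7 = (-⅕ + 1)*31 - 7 = (⅘)*31 - 7 = 124/5 - 7 = 89/5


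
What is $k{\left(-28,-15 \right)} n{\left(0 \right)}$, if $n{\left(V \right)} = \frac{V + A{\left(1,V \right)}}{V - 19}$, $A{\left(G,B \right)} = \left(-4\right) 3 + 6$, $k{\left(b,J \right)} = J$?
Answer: $- \frac{90}{19} \approx -4.7368$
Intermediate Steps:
$A{\left(G,B \right)} = -6$ ($A{\left(G,B \right)} = -12 + 6 = -6$)
$n{\left(V \right)} = \frac{-6 + V}{-19 + V}$ ($n{\left(V \right)} = \frac{V - 6}{V - 19} = \frac{-6 + V}{-19 + V}$)
$k{\left(-28,-15 \right)} n{\left(0 \right)} = - 15 \frac{-6 + 0}{-19 + 0} = - 15 \frac{1}{-19} \left(-6\right) = - 15 \left(\left(- \frac{1}{19}\right) \left(-6\right)\right) = \left(-15\right) \frac{6}{19} = - \frac{90}{19}$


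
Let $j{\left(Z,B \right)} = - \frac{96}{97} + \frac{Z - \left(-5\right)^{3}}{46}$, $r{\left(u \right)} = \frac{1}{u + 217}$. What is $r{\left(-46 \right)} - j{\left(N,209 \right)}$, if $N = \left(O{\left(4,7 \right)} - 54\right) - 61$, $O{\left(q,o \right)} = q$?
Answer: $\frac{263690}{381501} \approx 0.69119$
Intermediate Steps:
$N = -111$ ($N = \left(4 - 54\right) - 61 = -50 - 61 = -111$)
$r{\left(u \right)} = \frac{1}{217 + u}$
$j{\left(Z,B \right)} = \frac{7709}{4462} + \frac{Z}{46}$ ($j{\left(Z,B \right)} = \left(-96\right) \frac{1}{97} + \left(Z - -125\right) \frac{1}{46} = - \frac{96}{97} + \left(Z + 125\right) \frac{1}{46} = - \frac{96}{97} + \left(125 + Z\right) \frac{1}{46} = - \frac{96}{97} + \left(\frac{125}{46} + \frac{Z}{46}\right) = \frac{7709}{4462} + \frac{Z}{46}$)
$r{\left(-46 \right)} - j{\left(N,209 \right)} = \frac{1}{217 - 46} - \left(\frac{7709}{4462} + \frac{1}{46} \left(-111\right)\right) = \frac{1}{171} - \left(\frac{7709}{4462} - \frac{111}{46}\right) = \frac{1}{171} - - \frac{1529}{2231} = \frac{1}{171} + \frac{1529}{2231} = \frac{263690}{381501}$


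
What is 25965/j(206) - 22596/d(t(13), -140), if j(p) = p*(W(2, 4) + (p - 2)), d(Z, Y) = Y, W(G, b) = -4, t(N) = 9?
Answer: 1335129/8240 ≈ 162.03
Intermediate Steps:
j(p) = p*(-6 + p) (j(p) = p*(-4 + (p - 2)) = p*(-4 + (-2 + p)) = p*(-6 + p))
25965/j(206) - 22596/d(t(13), -140) = 25965/((206*(-6 + 206))) - 22596/(-140) = 25965/((206*200)) - 22596*(-1/140) = 25965/41200 + 807/5 = 25965*(1/41200) + 807/5 = 5193/8240 + 807/5 = 1335129/8240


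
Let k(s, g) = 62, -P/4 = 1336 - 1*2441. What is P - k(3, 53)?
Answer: 4358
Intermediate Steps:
P = 4420 (P = -4*(1336 - 1*2441) = -4*(1336 - 2441) = -4*(-1105) = 4420)
P - k(3, 53) = 4420 - 1*62 = 4420 - 62 = 4358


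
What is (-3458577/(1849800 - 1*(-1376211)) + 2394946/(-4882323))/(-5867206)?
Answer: 8204004058259/30803667974950794306 ≈ 2.6633e-7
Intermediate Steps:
(-3458577/(1849800 - 1*(-1376211)) + 2394946/(-4882323))/(-5867206) = (-3458577/(1849800 + 1376211) + 2394946*(-1/4882323))*(-1/5867206) = (-3458577/3226011 - 2394946/4882323)*(-1/5867206) = (-3458577*1/3226011 - 2394946/4882323)*(-1/5867206) = (-1152859/1075337 - 2394946/4882323)*(-1/5867206) = -8204004058259/5250142567851*(-1/5867206) = 8204004058259/30803667974950794306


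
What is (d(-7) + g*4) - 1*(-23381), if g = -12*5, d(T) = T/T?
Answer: 23142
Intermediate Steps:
d(T) = 1
g = -60
(d(-7) + g*4) - 1*(-23381) = (1 - 60*4) - 1*(-23381) = (1 - 240) + 23381 = -239 + 23381 = 23142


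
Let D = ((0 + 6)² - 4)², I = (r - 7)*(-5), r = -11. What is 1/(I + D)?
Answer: 1/1114 ≈ 0.00089767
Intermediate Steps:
I = 90 (I = (-11 - 7)*(-5) = -18*(-5) = 90)
D = 1024 (D = (6² - 4)² = (36 - 4)² = 32² = 1024)
1/(I + D) = 1/(90 + 1024) = 1/1114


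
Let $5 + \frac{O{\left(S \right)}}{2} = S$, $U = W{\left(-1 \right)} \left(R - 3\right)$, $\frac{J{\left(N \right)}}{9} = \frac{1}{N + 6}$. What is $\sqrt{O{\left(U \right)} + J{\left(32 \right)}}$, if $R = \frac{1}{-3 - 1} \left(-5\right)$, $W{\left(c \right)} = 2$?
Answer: $\frac{7 i \sqrt{494}}{38} \approx 4.0943 i$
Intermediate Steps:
$J{\left(N \right)} = \frac{9}{6 + N}$ ($J{\left(N \right)} = \frac{9}{N + 6} = \frac{9}{6 + N}$)
$R = \frac{5}{4}$ ($R = \frac{1}{-4} \left(-5\right) = \left(- \frac{1}{4}\right) \left(-5\right) = \frac{5}{4} \approx 1.25$)
$U = - \frac{7}{2}$ ($U = 2 \left(\frac{5}{4} - 3\right) = 2 \left(- \frac{7}{4}\right) = - \frac{7}{2} \approx -3.5$)
$O{\left(S \right)} = -10 + 2 S$
$\sqrt{O{\left(U \right)} + J{\left(32 \right)}} = \sqrt{\left(-10 + 2 \left(- \frac{7}{2}\right)\right) + \frac{9}{6 + 32}} = \sqrt{\left(-10 - 7\right) + \frac{9}{38}} = \sqrt{-17 + 9 \cdot \frac{1}{38}} = \sqrt{-17 + \frac{9}{38}} = \sqrt{- \frac{637}{38}} = \frac{7 i \sqrt{494}}{38}$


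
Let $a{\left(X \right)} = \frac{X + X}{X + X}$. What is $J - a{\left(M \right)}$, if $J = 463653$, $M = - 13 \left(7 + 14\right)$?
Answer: $463652$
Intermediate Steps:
$M = -273$ ($M = \left(-13\right) 21 = -273$)
$a{\left(X \right)} = 1$ ($a{\left(X \right)} = \frac{2 X}{2 X} = 2 X \frac{1}{2 X} = 1$)
$J - a{\left(M \right)} = 463653 - 1 = 463652$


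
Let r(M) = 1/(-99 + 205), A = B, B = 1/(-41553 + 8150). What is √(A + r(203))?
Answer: √117895287246/3540718 ≈ 0.096974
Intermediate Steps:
B = -1/33403 (B = 1/(-33403) = -1/33403 ≈ -2.9937e-5)
A = -1/33403 ≈ -2.9937e-5
r(M) = 1/106
√(A + r(203)) = √(-1/33403 + 1/106) = √(33297/3540718) = √117895287246/3540718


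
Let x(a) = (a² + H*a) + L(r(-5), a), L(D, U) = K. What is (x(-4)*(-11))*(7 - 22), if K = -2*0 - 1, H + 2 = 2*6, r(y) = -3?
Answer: -4125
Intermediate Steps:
H = 10 (H = -2 + 2*6 = -2 + 12 = 10)
K = -1 (K = 0 - 1 = -1)
L(D, U) = -1
x(a) = -1 + a² + 10*a (x(a) = (a² + 10*a) - 1 = -1 + a² + 10*a)
(x(-4)*(-11))*(7 - 22) = ((-1 + (-4)² + 10*(-4))*(-11))*(7 - 22) = ((-1 + 16 - 40)*(-11))*(-15) = -25*(-11)*(-15) = 275*(-15) = -4125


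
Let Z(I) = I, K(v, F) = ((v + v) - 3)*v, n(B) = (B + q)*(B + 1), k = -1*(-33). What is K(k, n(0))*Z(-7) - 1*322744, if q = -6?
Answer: -337297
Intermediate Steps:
k = 33
n(B) = (1 + B)*(-6 + B) (n(B) = (B - 6)*(B + 1) = (-6 + B)*(1 + B) = (1 + B)*(-6 + B))
K(v, F) = v*(-3 + 2*v) (K(v, F) = (2*v - 3)*v = (-3 + 2*v)*v = v*(-3 + 2*v))
K(k, n(0))*Z(-7) - 1*322744 = (33*(-3 + 2*33))*(-7) - 1*322744 = (33*(-3 + 66))*(-7) - 322744 = (33*63)*(-7) - 322744 = 2079*(-7) - 322744 = -14553 - 322744 = -337297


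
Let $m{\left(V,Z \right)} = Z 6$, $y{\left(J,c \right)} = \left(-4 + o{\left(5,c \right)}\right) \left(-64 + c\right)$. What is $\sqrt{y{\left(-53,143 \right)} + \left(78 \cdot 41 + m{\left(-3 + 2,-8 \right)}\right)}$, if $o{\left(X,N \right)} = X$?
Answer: $\sqrt{3229} \approx 56.824$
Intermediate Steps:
$y{\left(J,c \right)} = -64 + c$ ($y{\left(J,c \right)} = \left(-4 + 5\right) \left(-64 + c\right) = 1 \left(-64 + c\right) = -64 + c$)
$m{\left(V,Z \right)} = 6 Z$
$\sqrt{y{\left(-53,143 \right)} + \left(78 \cdot 41 + m{\left(-3 + 2,-8 \right)}\right)} = \sqrt{\left(-64 + 143\right) + \left(78 \cdot 41 + 6 \left(-8\right)\right)} = \sqrt{79 + \left(3198 - 48\right)} = \sqrt{79 + 3150} = \sqrt{3229}$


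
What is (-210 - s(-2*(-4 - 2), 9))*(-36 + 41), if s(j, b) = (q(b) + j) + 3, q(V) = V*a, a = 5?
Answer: -1350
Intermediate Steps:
q(V) = 5*V (q(V) = V*5 = 5*V)
s(j, b) = 3 + j + 5*b (s(j, b) = (5*b + j) + 3 = (j + 5*b) + 3 = 3 + j + 5*b)
(-210 - s(-2*(-4 - 2), 9))*(-36 + 41) = (-210 - (3 - 2*(-4 - 2) + 5*9))*(-36 + 41) = (-210 - (3 - 2*(-6) + 45))*5 = (-210 - (3 + 12 + 45))*5 = (-210 - 1*60)*5 = (-210 - 60)*5 = -270*5 = -1350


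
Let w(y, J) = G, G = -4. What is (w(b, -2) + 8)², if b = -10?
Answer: 16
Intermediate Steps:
w(y, J) = -4
(w(b, -2) + 8)² = (-4 + 8)² = 4² = 16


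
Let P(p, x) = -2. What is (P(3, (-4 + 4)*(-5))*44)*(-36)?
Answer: 3168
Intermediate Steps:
(P(3, (-4 + 4)*(-5))*44)*(-36) = -2*44*(-36) = -88*(-36) = 3168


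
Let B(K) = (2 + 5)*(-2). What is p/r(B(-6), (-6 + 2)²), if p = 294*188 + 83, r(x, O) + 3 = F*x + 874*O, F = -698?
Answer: 55355/23753 ≈ 2.3304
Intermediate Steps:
B(K) = -14 (B(K) = 7*(-2) = -14)
r(x, O) = -3 - 698*x + 874*O (r(x, O) = -3 + (-698*x + 874*O) = -3 - 698*x + 874*O)
p = 55355 (p = 55272 + 83 = 55355)
p/r(B(-6), (-6 + 2)²) = 55355/(-3 - 698*(-14) + 874*(-6 + 2)²) = 55355/(-3 + 9772 + 874*(-4)²) = 55355/(-3 + 9772 + 874*16) = 55355/(-3 + 9772 + 13984) = 55355/23753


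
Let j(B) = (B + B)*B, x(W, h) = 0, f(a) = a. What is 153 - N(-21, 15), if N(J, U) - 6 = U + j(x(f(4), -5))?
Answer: 132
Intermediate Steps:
j(B) = 2*B² (j(B) = (2*B)*B = 2*B²)
N(J, U) = 6 + U (N(J, U) = 6 + (U + 2*0²) = 6 + (U + 2*0) = 6 + (U + 0) = 6 + U)
153 - N(-21, 15) = 153 - (6 + 15) = 153 - 1*21 = 153 - 21 = 132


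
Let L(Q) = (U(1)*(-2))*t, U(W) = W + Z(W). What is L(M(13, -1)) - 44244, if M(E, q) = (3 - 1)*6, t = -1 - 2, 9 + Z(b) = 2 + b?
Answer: -44274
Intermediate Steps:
Z(b) = -7 + b (Z(b) = -9 + (2 + b) = -7 + b)
t = -3
U(W) = -7 + 2*W (U(W) = W + (-7 + W) = -7 + 2*W)
M(E, q) = 12 (M(E, q) = 2*6 = 12)
L(Q) = -30 (L(Q) = ((-7 + 2*1)*(-2))*(-3) = ((-7 + 2)*(-2))*(-3) = -5*(-2)*(-3) = 10*(-3) = -30)
L(M(13, -1)) - 44244 = -30 - 44244 = -44274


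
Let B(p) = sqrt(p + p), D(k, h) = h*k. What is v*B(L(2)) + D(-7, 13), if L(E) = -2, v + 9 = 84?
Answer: -91 + 150*I ≈ -91.0 + 150.0*I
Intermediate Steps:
v = 75 (v = -9 + 84 = 75)
B(p) = sqrt(2)*sqrt(p) (B(p) = sqrt(2*p) = sqrt(2)*sqrt(p))
v*B(L(2)) + D(-7, 13) = 75*(sqrt(2)*sqrt(-2)) + 13*(-7) = 75*(sqrt(2)*(I*sqrt(2))) - 91 = 75*(2*I) - 91 = 150*I - 91 = -91 + 150*I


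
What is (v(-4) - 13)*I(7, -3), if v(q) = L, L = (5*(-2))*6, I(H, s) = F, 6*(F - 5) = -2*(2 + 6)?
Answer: -511/3 ≈ -170.33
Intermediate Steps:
F = 7/3 (F = 5 + (-2*(2 + 6))/6 = 5 + (-2*8)/6 = 5 + (⅙)*(-16) = 5 - 8/3 = 7/3 ≈ 2.3333)
I(H, s) = 7/3
L = -60 (L = -10*6 = -60)
v(q) = -60
(v(-4) - 13)*I(7, -3) = (-60 - 13)*(7/3) = -73*7/3 = -511/3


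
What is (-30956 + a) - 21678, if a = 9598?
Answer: -43036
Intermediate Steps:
(-30956 + a) - 21678 = (-30956 + 9598) - 21678 = -21358 - 21678 = -43036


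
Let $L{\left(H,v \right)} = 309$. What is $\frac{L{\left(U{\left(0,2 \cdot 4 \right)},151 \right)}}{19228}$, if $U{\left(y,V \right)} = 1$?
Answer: $\frac{309}{19228} \approx 0.01607$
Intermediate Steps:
$\frac{L{\left(U{\left(0,2 \cdot 4 \right)},151 \right)}}{19228} = \frac{309}{19228}$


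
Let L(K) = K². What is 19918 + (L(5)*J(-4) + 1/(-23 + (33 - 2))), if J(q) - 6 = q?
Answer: 159745/8 ≈ 19968.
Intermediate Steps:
J(q) = 6 + q
19918 + (L(5)*J(-4) + 1/(-23 + (33 - 2))) = 19918 + (5²*(6 - 4) + 1/(-23 + (33 - 2))) = 19918 + (25*2 + 1/(-23 + 31)) = 19918 + (50 + 1/8) = 19918 + (50 + ⅛) = 19918 + 401/8 = 159745/8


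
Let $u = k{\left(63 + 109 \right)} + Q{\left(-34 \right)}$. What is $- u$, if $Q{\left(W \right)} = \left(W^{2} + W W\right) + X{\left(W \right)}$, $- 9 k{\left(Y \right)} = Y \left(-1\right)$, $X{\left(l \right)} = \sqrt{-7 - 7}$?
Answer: $- \frac{20980}{9} - i \sqrt{14} \approx -2331.1 - 3.7417 i$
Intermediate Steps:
$X{\left(l \right)} = i \sqrt{14}$ ($X{\left(l \right)} = \sqrt{-14} = i \sqrt{14}$)
$k{\left(Y \right)} = \frac{Y}{9}$ ($k{\left(Y \right)} = - \frac{Y \left(-1\right)}{9} = - \frac{\left(-1\right) Y}{9} = \frac{Y}{9}$)
$Q{\left(W \right)} = 2 W^{2} + i \sqrt{14}$ ($Q{\left(W \right)} = \left(W^{2} + W W\right) + i \sqrt{14} = \left(W^{2} + W^{2}\right) + i \sqrt{14} = 2 W^{2} + i \sqrt{14}$)
$u = \frac{20980}{9} + i \sqrt{14}$ ($u = \frac{63 + 109}{9} + \left(2 \left(-34\right)^{2} + i \sqrt{14}\right) = \frac{1}{9} \cdot 172 + \left(2 \cdot 1156 + i \sqrt{14}\right) = \frac{172}{9} + \left(2312 + i \sqrt{14}\right) = \frac{20980}{9} + i \sqrt{14} \approx 2331.1 + 3.7417 i$)
$- u = - (\frac{20980}{9} + i \sqrt{14}) = - \frac{20980}{9} - i \sqrt{14}$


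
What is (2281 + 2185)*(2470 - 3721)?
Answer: -5586966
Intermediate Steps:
(2281 + 2185)*(2470 - 3721) = 4466*(-1251) = -5586966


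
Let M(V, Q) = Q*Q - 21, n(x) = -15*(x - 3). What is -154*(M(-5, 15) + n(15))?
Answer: -3696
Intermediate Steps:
n(x) = 45 - 15*x (n(x) = -15*(-3 + x) = 45 - 15*x)
M(V, Q) = -21 + Q² (M(V, Q) = Q² - 21 = -21 + Q²)
-154*(M(-5, 15) + n(15)) = -154*((-21 + 15²) + (45 - 15*15)) = -154*((-21 + 225) + (45 - 225)) = -154*(204 - 180) = -154*24 = -3696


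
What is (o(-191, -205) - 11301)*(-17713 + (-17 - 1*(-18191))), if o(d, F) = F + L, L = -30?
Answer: -5318096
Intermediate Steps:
o(d, F) = -30 + F (o(d, F) = F - 30 = -30 + F)
(o(-191, -205) - 11301)*(-17713 + (-17 - 1*(-18191))) = ((-30 - 205) - 11301)*(-17713 + (-17 - 1*(-18191))) = (-235 - 11301)*(-17713 + (-17 + 18191)) = -11536*(-17713 + 18174) = -11536*461 = -5318096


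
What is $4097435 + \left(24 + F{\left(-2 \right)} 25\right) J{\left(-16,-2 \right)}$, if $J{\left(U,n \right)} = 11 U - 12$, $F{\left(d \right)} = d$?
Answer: $4102323$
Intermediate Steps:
$J{\left(U,n \right)} = -12 + 11 U$
$4097435 + \left(24 + F{\left(-2 \right)} 25\right) J{\left(-16,-2 \right)} = 4097435 + \left(24 - 50\right) \left(-12 + 11 \left(-16\right)\right) = 4097435 + \left(24 - 50\right) \left(-12 - 176\right) = 4097435 - -4888 = 4097435 + 4888 = 4102323$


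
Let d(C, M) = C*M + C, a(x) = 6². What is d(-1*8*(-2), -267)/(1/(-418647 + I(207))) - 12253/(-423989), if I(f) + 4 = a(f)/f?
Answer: 17375447445605115/9751747 ≈ 1.7818e+9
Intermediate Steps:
a(x) = 36
I(f) = -4 + 36/f
d(C, M) = C + C*M
d(-1*8*(-2), -267)/(1/(-418647 + I(207))) - 12253/(-423989) = ((-1*8*(-2))*(1 - 267))/(1/(-418647 + (-4 + 36/207))) - 12253/(-423989) = (-8*(-2)*(-266))/(1/(-418647 + (-4 + 36*(1/207)))) - 12253*(-1/423989) = (16*(-266))/(1/(-418647 + (-4 + 4/23))) + 12253/423989 = -4256/(1/(-418647 - 88/23)) + 12253/423989 = -4256/(1/(-9628969/23)) + 12253/423989 = -4256/(-23/9628969) + 12253/423989 = -4256*(-9628969/23) + 12253/423989 = 40980892064/23 + 12253/423989 = 17375447445605115/9751747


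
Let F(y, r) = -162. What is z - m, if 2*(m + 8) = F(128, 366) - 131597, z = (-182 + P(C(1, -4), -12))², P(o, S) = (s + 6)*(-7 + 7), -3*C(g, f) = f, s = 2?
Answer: 198023/2 ≈ 99012.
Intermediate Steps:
C(g, f) = -f/3
P(o, S) = 0 (P(o, S) = (2 + 6)*(-7 + 7) = 8*0 = 0)
z = 33124 (z = (-182 + 0)² = (-182)² = 33124)
m = -131775/2 (m = -8 + (-162 - 131597)/2 = -8 + (½)*(-131759) = -8 - 131759/2 = -131775/2 ≈ -65888.)
z - m = 33124 - 1*(-131775/2) = 33124 + 131775/2 = 198023/2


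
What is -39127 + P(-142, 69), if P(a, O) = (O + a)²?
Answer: -33798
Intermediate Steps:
-39127 + P(-142, 69) = -39127 + (69 - 142)² = -39127 + (-73)² = -39127 + 5329 = -33798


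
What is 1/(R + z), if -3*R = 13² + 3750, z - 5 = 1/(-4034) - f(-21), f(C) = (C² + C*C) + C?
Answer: -12102/26168561 ≈ -0.00046246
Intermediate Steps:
f(C) = C + 2*C² (f(C) = (C² + C²) + C = 2*C² + C = C + 2*C²)
z = -3453105/4034 (z = 5 + (1/(-4034) - (-21)*(1 + 2*(-21))) = 5 + (-1/4034 - (-21)*(1 - 42)) = 5 + (-1/4034 - (-21)*(-41)) = 5 + (-1/4034 - 1*861) = 5 + (-1/4034 - 861) = 5 - 3473275/4034 = -3453105/4034 ≈ -856.00)
R = -3919/3 (R = -(13² + 3750)/3 = -(169 + 3750)/3 = -⅓*3919 = -3919/3 ≈ -1306.3)
1/(R + z) = 1/(-3919/3 - 3453105/4034) = 1/(-26168561/12102) = -12102/26168561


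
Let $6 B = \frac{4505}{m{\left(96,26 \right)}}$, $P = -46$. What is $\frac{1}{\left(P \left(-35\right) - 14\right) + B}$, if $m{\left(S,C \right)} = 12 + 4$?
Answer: $\frac{96}{157721} \approx 0.00060867$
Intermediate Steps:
$m{\left(S,C \right)} = 16$
$B = \frac{4505}{96}$ ($B = \frac{4505 \cdot \frac{1}{16}}{6} = \frac{1}{6} \cdot \frac{4505}{16} = \frac{4505}{96} \approx 46.927$)
$\frac{1}{\left(P \left(-35\right) - 14\right) + B} = \frac{1}{\left(\left(-46\right) \left(-35\right) - 14\right) + \frac{4505}{96}} = \frac{1}{\left(1610 - 14\right) + \frac{4505}{96}} = \frac{1}{1596 + \frac{4505}{96}} = \frac{1}{\frac{157721}{96}} = \frac{96}{157721}$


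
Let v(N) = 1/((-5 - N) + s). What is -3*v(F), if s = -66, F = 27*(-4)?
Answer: -3/37 ≈ -0.081081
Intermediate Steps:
F = -108
v(N) = 1/(-71 - N) (v(N) = 1/((-5 - N) - 66) = 1/(-71 - N))
-3*v(F) = -(-3)/(71 - 108) = -(-3)/(-37) = -(-3)*(-1)/37 = -3*1/37 = -3/37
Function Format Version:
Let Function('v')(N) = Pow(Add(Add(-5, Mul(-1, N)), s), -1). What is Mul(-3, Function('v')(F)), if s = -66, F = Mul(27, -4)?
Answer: Rational(-3, 37) ≈ -0.081081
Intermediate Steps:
F = -108
Function('v')(N) = Pow(Add(-71, Mul(-1, N)), -1) (Function('v')(N) = Pow(Add(Add(-5, Mul(-1, N)), -66), -1) = Pow(Add(-71, Mul(-1, N)), -1))
Mul(-3, Function('v')(F)) = Mul(-3, Mul(-1, Pow(Add(71, -108), -1))) = Mul(-3, Mul(-1, Pow(-37, -1))) = Mul(-3, Mul(-1, Rational(-1, 37))) = Mul(-3, Rational(1, 37)) = Rational(-3, 37)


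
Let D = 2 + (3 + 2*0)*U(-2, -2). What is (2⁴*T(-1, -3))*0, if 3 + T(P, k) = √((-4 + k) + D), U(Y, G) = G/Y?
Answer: 0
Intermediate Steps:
D = 5 (D = 2 + (3 + 2*0)*(-2/(-2)) = 2 + (3 + 0)*(-2*(-½)) = 2 + 3*1 = 2 + 3 = 5)
T(P, k) = -3 + √(1 + k) (T(P, k) = -3 + √((-4 + k) + 5) = -3 + √(1 + k))
(2⁴*T(-1, -3))*0 = (2⁴*(-3 + √(1 - 3)))*0 = (16*(-3 + √(-2)))*0 = (16*(-3 + I*√2))*0 = (-48 + 16*I*√2)*0 = 0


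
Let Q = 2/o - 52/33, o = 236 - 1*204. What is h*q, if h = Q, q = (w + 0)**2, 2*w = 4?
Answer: -799/132 ≈ -6.0530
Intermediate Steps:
w = 2 (w = (1/2)*4 = 2)
o = 32 (o = 236 - 204 = 32)
q = 4 (q = (2 + 0)**2 = 2**2 = 4)
Q = -799/528 (Q = 2/32 - 52/33 = 2*(1/32) - 52*1/33 = 1/16 - 52/33 = -799/528 ≈ -1.5133)
h = -799/528 ≈ -1.5133
h*q = -799/528*4 = -799/132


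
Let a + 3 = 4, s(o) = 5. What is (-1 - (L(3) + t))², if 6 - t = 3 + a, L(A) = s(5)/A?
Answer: 196/9 ≈ 21.778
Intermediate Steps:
a = 1 (a = -3 + 4 = 1)
L(A) = 5/A
t = 2 (t = 6 - (3 + 1) = 6 - 1*4 = 6 - 4 = 2)
(-1 - (L(3) + t))² = (-1 - (5/3 + 2))² = (-1 - 1*11/3)² = (-1 - 11/3)² = (-14/3)² = 196/9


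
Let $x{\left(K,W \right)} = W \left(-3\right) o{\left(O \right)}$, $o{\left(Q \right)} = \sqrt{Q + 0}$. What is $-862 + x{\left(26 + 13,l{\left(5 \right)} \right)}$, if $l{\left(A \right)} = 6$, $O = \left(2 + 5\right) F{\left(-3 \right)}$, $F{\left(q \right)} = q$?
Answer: $-862 - 18 i \sqrt{21} \approx -862.0 - 82.486 i$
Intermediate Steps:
$O = -21$ ($O = \left(2 + 5\right) \left(-3\right) = 7 \left(-3\right) = -21$)
$o{\left(Q \right)} = \sqrt{Q}$
$x{\left(K,W \right)} = - 3 i W \sqrt{21}$ ($x{\left(K,W \right)} = W \left(-3\right) \sqrt{-21} = - 3 W i \sqrt{21} = - 3 i W \sqrt{21}$)
$-862 + x{\left(26 + 13,l{\left(5 \right)} \right)} = -862 - 3 i 6 \sqrt{21} = -862 - 18 i \sqrt{21}$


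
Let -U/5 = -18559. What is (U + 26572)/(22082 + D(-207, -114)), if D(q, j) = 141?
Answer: 119367/22223 ≈ 5.3713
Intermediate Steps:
U = 92795 (U = -5*(-18559) = 92795)
(U + 26572)/(22082 + D(-207, -114)) = (92795 + 26572)/(22082 + 141) = 119367/22223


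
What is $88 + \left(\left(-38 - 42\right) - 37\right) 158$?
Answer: $-18398$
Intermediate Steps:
$88 + \left(\left(-38 - 42\right) - 37\right) 158 = 88 + \left(-80 - 37\right) 158 = 88 - 18486 = -18398$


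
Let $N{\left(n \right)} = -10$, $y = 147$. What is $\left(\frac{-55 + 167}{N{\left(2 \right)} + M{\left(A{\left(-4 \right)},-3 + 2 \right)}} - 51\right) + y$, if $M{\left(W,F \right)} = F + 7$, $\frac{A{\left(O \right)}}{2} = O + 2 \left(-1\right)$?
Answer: $68$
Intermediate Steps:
$A{\left(O \right)} = -4 + 2 O$ ($A{\left(O \right)} = 2 \left(O + 2 \left(-1\right)\right) = 2 \left(O - 2\right) = 2 \left(-2 + O\right) = -4 + 2 O$)
$M{\left(W,F \right)} = 7 + F$
$\left(\frac{-55 + 167}{N{\left(2 \right)} + M{\left(A{\left(-4 \right)},-3 + 2 \right)}} - 51\right) + y = \left(\frac{-55 + 167}{-10 + \left(7 + \left(-3 + 2\right)\right)} - 51\right) + 147 = \left(\frac{112}{-10 + \left(7 - 1\right)} - 51\right) + 147 = \left(\frac{112}{-10 + 6} - 51\right) + 147 = \left(\frac{112}{-4} - 51\right) + 147 = \left(112 \left(- \frac{1}{4}\right) - 51\right) + 147 = \left(-28 - 51\right) + 147 = -79 + 147 = 68$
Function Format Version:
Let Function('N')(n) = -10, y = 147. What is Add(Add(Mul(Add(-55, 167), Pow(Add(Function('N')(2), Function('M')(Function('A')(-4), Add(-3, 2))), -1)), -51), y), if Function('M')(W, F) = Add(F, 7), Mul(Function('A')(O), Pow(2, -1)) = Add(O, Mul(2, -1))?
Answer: 68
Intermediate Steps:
Function('A')(O) = Add(-4, Mul(2, O)) (Function('A')(O) = Mul(2, Add(O, Mul(2, -1))) = Mul(2, Add(O, -2)) = Mul(2, Add(-2, O)) = Add(-4, Mul(2, O)))
Function('M')(W, F) = Add(7, F)
Add(Add(Mul(Add(-55, 167), Pow(Add(Function('N')(2), Function('M')(Function('A')(-4), Add(-3, 2))), -1)), -51), y) = Add(Add(Mul(Add(-55, 167), Pow(Add(-10, Add(7, Add(-3, 2))), -1)), -51), 147) = Add(Add(Mul(112, Pow(Add(-10, Add(7, -1)), -1)), -51), 147) = Add(Add(Mul(112, Pow(Add(-10, 6), -1)), -51), 147) = Add(Add(Mul(112, Pow(-4, -1)), -51), 147) = Add(Add(Mul(112, Rational(-1, 4)), -51), 147) = Add(Add(-28, -51), 147) = Add(-79, 147) = 68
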